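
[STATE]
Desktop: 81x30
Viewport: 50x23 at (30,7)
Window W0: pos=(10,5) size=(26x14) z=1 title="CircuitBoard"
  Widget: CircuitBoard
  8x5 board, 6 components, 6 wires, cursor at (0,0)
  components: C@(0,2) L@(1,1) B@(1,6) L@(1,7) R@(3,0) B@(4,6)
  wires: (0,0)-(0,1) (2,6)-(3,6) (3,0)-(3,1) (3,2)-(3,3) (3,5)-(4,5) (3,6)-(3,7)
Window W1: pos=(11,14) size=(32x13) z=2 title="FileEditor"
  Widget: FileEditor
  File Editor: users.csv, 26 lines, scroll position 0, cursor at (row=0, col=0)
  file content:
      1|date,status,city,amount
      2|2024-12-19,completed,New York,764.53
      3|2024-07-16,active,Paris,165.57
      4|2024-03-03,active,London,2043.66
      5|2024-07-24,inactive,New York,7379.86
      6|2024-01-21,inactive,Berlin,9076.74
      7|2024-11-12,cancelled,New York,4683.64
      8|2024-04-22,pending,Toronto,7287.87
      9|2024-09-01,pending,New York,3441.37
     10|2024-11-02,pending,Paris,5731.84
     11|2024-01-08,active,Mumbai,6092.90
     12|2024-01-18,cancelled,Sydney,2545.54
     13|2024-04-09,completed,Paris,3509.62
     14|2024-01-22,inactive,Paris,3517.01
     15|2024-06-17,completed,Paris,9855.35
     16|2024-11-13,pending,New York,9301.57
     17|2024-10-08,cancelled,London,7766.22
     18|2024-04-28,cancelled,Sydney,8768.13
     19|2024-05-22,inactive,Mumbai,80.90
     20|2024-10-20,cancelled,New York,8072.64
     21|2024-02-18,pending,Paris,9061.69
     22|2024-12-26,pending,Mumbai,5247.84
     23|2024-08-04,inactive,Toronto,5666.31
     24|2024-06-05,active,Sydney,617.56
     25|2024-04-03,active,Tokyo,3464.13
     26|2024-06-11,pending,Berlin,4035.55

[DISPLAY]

─────┨                                            
     ┃                                            
     ┃                                            
     ┃                                            
     ┃                                            
     ┃                                            
     ┃                                            
━━━━━━━━━━━━┓                                     
            ┃                                     
────────────┨                                     
mount      ▲┃                                     
ed,New York█┃                                     
Paris,165.5░┃                                     
London,2043░┃                                     
e,New York,░┃                                     
e,Berlin,90░┃                                     
ed,New York░┃                                     
,Toronto,72░┃                                     
,New York,3▼┃                                     
━━━━━━━━━━━━┛                                     
                                                  
                                                  
                                                  


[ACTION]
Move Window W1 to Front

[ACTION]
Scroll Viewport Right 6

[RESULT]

────┨                                             
    ┃                                             
    ┃                                             
    ┃                                             
    ┃                                             
    ┃                                             
    ┃                                             
━━━━━━━━━━━┓                                      
           ┃                                      
───────────┨                                      
ount      ▲┃                                      
d,New York█┃                                      
aris,165.5░┃                                      
ondon,2043░┃                                      
,New York,░┃                                      
,Berlin,90░┃                                      
d,New York░┃                                      
Toronto,72░┃                                      
New York,3▼┃                                      
━━━━━━━━━━━┛                                      
                                                  
                                                  
                                                  


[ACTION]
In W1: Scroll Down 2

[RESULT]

────┨                                             
    ┃                                             
    ┃                                             
    ┃                                             
    ┃                                             
    ┃                                             
    ┃                                             
━━━━━━━━━━━┓                                      
           ┃                                      
───────────┨                                      
aris,165.5▲┃                                      
ondon,2043█┃                                      
,New York,░┃                                      
,Berlin,90░┃                                      
d,New York░┃                                      
Toronto,72░┃                                      
New York,3░┃                                      
Paris,5731░┃                                      
umbai,6092▼┃                                      
━━━━━━━━━━━┛                                      
                                                  
                                                  
                                                  


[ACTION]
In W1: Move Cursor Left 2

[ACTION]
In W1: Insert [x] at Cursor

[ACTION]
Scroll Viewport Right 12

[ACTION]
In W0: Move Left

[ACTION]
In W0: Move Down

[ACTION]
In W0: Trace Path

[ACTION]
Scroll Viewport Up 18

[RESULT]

                                                  
                                                  
                                                  
                                                  
                                                  
━━━━┓                                             
    ┃                                             
────┨                                             
    ┃                                             
    ┃                                             
    ┃                                             
    ┃                                             
    ┃                                             
    ┃                                             
━━━━━━━━━━━┓                                      
           ┃                                      
───────────┨                                      
aris,165.5▲┃                                      
ondon,2043█┃                                      
,New York,░┃                                      
,Berlin,90░┃                                      
d,New York░┃                                      
Toronto,72░┃                                      


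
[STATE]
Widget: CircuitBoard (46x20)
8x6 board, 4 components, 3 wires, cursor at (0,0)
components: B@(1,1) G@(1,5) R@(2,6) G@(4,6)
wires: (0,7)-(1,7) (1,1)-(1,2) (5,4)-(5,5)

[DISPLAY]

   0 1 2 3 4 5 6 7                            
0  [.]                          ·             
                                │             
1       B ─ ·           G       ·             
                                              
2                           R                 
                                              
3                                             
                                              
4                           G                 
                                              
5                   · ─ ·                     
Cursor: (0,0)                                 
                                              
                                              
                                              
                                              
                                              
                                              
                                              


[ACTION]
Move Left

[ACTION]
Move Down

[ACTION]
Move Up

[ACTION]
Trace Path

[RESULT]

   0 1 2 3 4 5 6 7                            
0  [.]                          ·             
                                │             
1       B ─ ·           G       ·             
                                              
2                           R                 
                                              
3                                             
                                              
4                           G                 
                                              
5                   · ─ ·                     
Cursor: (0,0)  Trace: No connections          
                                              
                                              
                                              
                                              
                                              
                                              
                                              


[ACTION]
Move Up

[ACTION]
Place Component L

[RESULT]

   0 1 2 3 4 5 6 7                            
0  [L]                          ·             
                                │             
1       B ─ ·           G       ·             
                                              
2                           R                 
                                              
3                                             
                                              
4                           G                 
                                              
5                   · ─ ·                     
Cursor: (0,0)  Trace: No connections          
                                              
                                              
                                              
                                              
                                              
                                              
                                              


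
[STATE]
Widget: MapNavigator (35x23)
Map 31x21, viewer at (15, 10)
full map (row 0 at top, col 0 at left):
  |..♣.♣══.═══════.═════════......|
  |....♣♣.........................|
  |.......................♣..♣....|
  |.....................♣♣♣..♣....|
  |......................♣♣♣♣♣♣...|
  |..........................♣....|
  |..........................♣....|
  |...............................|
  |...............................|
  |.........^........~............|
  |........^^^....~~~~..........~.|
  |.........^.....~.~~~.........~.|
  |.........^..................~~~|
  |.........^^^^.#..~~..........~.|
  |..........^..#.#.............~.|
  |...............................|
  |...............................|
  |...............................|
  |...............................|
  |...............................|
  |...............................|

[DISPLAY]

                                   
  ..♣.♣══.═══════.═════════......  
  ....♣♣.........................  
  .......................♣..♣....  
  .....................♣♣♣..♣....  
  ......................♣♣♣♣♣♣...  
  ..........................♣....  
  ..........................♣....  
  ...............................  
  ...............................  
  .........^........~............  
  ........^^^....@~~~..........~.  
  .........^.....~.~~~.........~.  
  .........^..................~~~  
  .........^^^^.#..~~..........~.  
  ..........^..#.#.............~.  
  ...............................  
  ...............................  
  ...............................  
  ...............................  
  ...............................  
  ...............................  
                                   


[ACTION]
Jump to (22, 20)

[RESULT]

....^........~............         
...^^^....~~~~..........~.         
....^.....~.~~~.........~.         
....^..................~~~         
....^^^^.#..~~..........~.         
.....^..#.#.............~.         
..........................         
..........................         
..........................         
..........................         
..........................         
.................@........         
                                   
                                   
                                   
                                   
                                   
                                   
                                   
                                   
                                   
                                   
                                   


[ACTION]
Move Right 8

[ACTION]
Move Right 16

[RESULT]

.....~............                 
..~~~~..........~.                 
..~.~~~.........~.                 
...............~~~                 
.#..~~..........~.                 
#.#.............~.                 
..................                 
..................                 
..................                 
..................                 
..................                 
.................@                 
                                   
                                   
                                   
                                   
                                   
                                   
                                   
                                   
                                   
                                   
                                   


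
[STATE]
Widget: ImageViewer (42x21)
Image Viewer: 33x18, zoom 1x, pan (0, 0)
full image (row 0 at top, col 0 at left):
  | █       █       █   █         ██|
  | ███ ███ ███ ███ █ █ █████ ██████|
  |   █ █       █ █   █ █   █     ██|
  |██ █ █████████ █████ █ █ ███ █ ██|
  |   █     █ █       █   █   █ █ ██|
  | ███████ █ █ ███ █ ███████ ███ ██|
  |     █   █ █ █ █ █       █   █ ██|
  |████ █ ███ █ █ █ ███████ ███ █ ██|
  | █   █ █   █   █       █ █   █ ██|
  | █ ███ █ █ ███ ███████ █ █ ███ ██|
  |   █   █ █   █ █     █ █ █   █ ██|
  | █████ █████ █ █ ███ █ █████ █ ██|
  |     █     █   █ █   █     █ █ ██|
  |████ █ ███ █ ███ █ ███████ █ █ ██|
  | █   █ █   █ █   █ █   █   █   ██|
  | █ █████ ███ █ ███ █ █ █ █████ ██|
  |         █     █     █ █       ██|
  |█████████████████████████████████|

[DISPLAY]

 █       █       █   █         ██         
 ███ ███ ███ ███ █ █ █████ ██████         
   █ █       █ █   █ █   █     ██         
██ █ █████████ █████ █ █ ███ █ ██         
   █     █ █       █   █   █ █ ██         
 ███████ █ █ ███ █ ███████ ███ ██         
     █   █ █ █ █ █       █   █ ██         
████ █ ███ █ █ █ ███████ ███ █ ██         
 █   █ █   █   █       █ █   █ ██         
 █ ███ █ █ ███ ███████ █ █ ███ ██         
   █   █ █   █ █     █ █ █   █ ██         
 █████ █████ █ █ ███ █ █████ █ ██         
     █     █   █ █   █     █ █ ██         
████ █ ███ █ ███ █ ███████ █ █ ██         
 █   █ █   █ █   █ █   █   █   ██         
 █ █████ ███ █ ███ █ █ █ █████ ██         
         █     █     █ █       ██         
█████████████████████████████████         
                                          
                                          
                                          


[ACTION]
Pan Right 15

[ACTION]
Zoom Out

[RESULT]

  █   █         ██                        
█ █ █ █████ ██████                        
█   █ █   █     ██                        
█████ █ █ ███ █ ██                        
    █   █   █ █ ██                        
█ █ ███████ ███ ██                        
█ █       █   █ ██                        
█ ███████ ███ █ ██                        
█       █ █   █ ██                        
███████ █ █ ███ ██                        
█     █ █ █   █ ██                        
█ ███ █ █████ █ ██                        
█ █   █     █ █ ██                        
█ █ ███████ █ █ ██                        
  █ █   █   █   ██                        
███ █ █ █ █████ ██                        
█     █ █       ██                        
██████████████████                        
                                          
                                          
                                          


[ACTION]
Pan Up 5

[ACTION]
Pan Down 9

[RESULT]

███████ █ █ ███ ██                        
█     █ █ █   █ ██                        
█ ███ █ █████ █ ██                        
█ █   █     █ █ ██                        
█ █ ███████ █ █ ██                        
  █ █   █   █   ██                        
███ █ █ █ █████ ██                        
█     █ █       ██                        
██████████████████                        
                                          
                                          
                                          
                                          
                                          
                                          
                                          
                                          
                                          
                                          
                                          
                                          


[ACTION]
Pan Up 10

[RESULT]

  █   █         ██                        
█ █ █ █████ ██████                        
█   █ █   █     ██                        
█████ █ █ ███ █ ██                        
    █   █   █ █ ██                        
█ █ ███████ ███ ██                        
█ █       █   █ ██                        
█ ███████ ███ █ ██                        
█       █ █   █ ██                        
███████ █ █ ███ ██                        
█     █ █ █   █ ██                        
█ ███ █ █████ █ ██                        
█ █   █     █ █ ██                        
█ █ ███████ █ █ ██                        
  █ █   █   █   ██                        
███ █ █ █ █████ ██                        
█     █ █       ██                        
██████████████████                        
                                          
                                          
                                          


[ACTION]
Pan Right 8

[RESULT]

        ██                                
███ ██████                                
  █     ██                                
█ ███ █ ██                                
█   █ █ ██                                
███ ███ ██                                
  █   █ ██                                
█ ███ █ ██                                
█ █   █ ██                                
█ █ ███ ██                                
█ █   █ ██                                
█████ █ ██                                
    █ █ ██                                
███ █ █ ██                                
█   █   ██                                
█ █████ ██                                
█       ██                                
██████████                                
                                          
                                          
                                          


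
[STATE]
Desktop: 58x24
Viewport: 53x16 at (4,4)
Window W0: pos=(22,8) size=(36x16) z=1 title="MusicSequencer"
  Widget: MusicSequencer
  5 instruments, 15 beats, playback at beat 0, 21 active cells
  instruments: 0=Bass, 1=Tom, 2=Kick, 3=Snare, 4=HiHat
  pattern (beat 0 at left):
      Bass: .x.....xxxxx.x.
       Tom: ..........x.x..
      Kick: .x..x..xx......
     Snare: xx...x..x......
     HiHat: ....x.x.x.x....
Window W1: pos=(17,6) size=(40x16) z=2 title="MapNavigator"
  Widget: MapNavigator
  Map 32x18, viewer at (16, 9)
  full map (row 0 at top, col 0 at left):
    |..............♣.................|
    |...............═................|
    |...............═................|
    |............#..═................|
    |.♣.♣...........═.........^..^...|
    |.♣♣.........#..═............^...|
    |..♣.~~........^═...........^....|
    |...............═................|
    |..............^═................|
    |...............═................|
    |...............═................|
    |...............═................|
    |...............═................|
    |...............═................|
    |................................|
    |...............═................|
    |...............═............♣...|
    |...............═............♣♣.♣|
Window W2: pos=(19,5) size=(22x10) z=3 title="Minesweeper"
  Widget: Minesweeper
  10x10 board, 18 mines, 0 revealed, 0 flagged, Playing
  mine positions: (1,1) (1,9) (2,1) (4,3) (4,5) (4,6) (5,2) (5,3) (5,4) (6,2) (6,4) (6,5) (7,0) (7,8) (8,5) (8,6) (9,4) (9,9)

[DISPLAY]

                                                     
               ┏━━━━━━━━━━━━━━━━━━━━┓                
             ┏━┃ Minesweeper        ┃━━━━━━━━━━━━━━━┓
             ┃ ┠────────────────────┨               ┃
             ┠─┃■■■■■■■■■■          ┃───────────────┨
             ┃ ┃■■■■■■■■■■          ┃............   ┃
             ┃ ┃■■■■■■■■■■          ┃.....^..^...   ┃
             ┃ ┃■■■■■■■■■■          ┃........^...   ┃
             ┃ ┃■■■■■■■■■■          ┃.......^....   ┃
             ┃ ┃■■■■■■■■■■          ┃............   ┃
             ┃ ┗━━━━━━━━━━━━━━━━━━━━┛............   ┃
             ┃   ...............═@...............   ┃
             ┃   ...............═................   ┃
             ┃   ...............═................   ┃
             ┃   ...............═................   ┃
             ┃   ...............═................   ┃


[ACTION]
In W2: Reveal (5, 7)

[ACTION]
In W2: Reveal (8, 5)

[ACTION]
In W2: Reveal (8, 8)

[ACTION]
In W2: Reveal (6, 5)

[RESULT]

                                                     
               ┏━━━━━━━━━━━━━━━━━━━━┓                
             ┏━┃ Minesweeper        ┃━━━━━━━━━━━━━━━┓
             ┃ ┠────────────────────┨               ┃
             ┠─┃■■■■■■■■■■          ┃───────────────┨
             ┃ ┃■✹■■■■■■■✹          ┃............   ┃
             ┃ ┃■✹■■■■■■■■          ┃.....^..^...   ┃
             ┃ ┃■■■■■■■■■■          ┃........^...   ┃
             ┃ ┃■■■✹■✹✹■■■          ┃.......^....   ┃
             ┃ ┃■■✹✹✹■■1■■          ┃............   ┃
             ┃ ┗━━━━━━━━━━━━━━━━━━━━┛............   ┃
             ┃   ...............═@...............   ┃
             ┃   ...............═................   ┃
             ┃   ...............═................   ┃
             ┃   ...............═................   ┃
             ┃   ...............═................   ┃


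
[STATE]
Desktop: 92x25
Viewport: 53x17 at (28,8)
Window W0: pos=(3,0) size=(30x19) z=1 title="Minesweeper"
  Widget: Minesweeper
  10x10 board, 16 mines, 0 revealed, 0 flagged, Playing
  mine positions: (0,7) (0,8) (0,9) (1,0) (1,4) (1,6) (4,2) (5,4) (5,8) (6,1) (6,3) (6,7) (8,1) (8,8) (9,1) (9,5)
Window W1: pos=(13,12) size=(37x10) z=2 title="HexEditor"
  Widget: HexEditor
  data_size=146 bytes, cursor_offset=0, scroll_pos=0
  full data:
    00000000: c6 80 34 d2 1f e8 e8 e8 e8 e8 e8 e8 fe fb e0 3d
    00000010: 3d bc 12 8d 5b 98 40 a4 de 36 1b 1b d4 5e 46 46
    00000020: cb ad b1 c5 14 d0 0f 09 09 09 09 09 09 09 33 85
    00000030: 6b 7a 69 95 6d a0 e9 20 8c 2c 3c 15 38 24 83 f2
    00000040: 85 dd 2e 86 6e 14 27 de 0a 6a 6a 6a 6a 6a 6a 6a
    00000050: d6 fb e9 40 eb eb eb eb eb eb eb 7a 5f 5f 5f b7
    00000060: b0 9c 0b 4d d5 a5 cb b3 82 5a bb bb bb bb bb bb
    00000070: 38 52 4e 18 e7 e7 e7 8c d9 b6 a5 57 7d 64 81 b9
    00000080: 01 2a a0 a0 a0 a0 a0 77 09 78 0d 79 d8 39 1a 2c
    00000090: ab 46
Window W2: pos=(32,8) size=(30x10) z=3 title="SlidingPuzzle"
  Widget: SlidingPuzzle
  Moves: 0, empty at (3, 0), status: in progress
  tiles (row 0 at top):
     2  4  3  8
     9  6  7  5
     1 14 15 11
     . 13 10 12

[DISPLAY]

    ┏━━━━━━━━━━━━━━━━━━━━━━━━━━━━┓                   
    ┃ SlidingPuzzle              ┃                   
    ┠────────────────────────────┨                   
    ┃┌────┬────┬────┬────┐       ┃                   
━━━━┃│  2 │  4 │  3 │  8 │       ┃                   
    ┃├────┼────┼────┼────┤       ┃                   
────┃│  9 │  6 │  7 │  5 │       ┃                   
0 34┃├────┼────┼────┼────┤       ┃                   
c 12┃│  1 │ 14 │ 15 │ 11 │       ┃                   
d b1┗━━━━━━━━━━━━━━━━━━━━━━━━━━━━┛                   
a 69 95 6d a0 e9 20  ┃                               
d 2e 86 6e 14 27 de  ┃                               
b e9 40 eb eb eb eb  ┃                               
━━━━━━━━━━━━━━━━━━━━━┛                               
                                                     
                                                     
                                                     


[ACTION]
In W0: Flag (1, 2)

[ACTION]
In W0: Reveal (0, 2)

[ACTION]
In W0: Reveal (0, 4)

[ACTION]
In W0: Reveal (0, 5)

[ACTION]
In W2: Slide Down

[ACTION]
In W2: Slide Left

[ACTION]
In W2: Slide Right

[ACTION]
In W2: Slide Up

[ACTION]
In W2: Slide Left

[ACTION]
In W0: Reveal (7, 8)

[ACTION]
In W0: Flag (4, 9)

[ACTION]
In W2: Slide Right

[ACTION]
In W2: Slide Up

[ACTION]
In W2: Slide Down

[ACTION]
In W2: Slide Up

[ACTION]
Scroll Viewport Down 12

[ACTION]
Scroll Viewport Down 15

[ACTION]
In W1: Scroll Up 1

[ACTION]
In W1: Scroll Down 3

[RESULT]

    ┏━━━━━━━━━━━━━━━━━━━━━━━━━━━━┓                   
    ┃ SlidingPuzzle              ┃                   
    ┠────────────────────────────┨                   
    ┃┌────┬────┬────┬────┐       ┃                   
━━━━┃│  2 │  4 │  3 │  8 │       ┃                   
    ┃├────┼────┼────┼────┤       ┃                   
────┃│  9 │  6 │  7 │  5 │       ┃                   
a 69┃├────┼────┼────┼────┤       ┃                   
d 2e┃│  1 │ 14 │ 15 │ 11 │       ┃                   
b e9┗━━━━━━━━━━━━━━━━━━━━━━━━━━━━┛                   
c 0b 4d d5 a5 cb b3  ┃                               
2 4e 18 e7 e7 e7 8c  ┃                               
a a0 a0 a0 a0 a0 77  ┃                               
━━━━━━━━━━━━━━━━━━━━━┛                               
                                                     
                                                     
                                                     


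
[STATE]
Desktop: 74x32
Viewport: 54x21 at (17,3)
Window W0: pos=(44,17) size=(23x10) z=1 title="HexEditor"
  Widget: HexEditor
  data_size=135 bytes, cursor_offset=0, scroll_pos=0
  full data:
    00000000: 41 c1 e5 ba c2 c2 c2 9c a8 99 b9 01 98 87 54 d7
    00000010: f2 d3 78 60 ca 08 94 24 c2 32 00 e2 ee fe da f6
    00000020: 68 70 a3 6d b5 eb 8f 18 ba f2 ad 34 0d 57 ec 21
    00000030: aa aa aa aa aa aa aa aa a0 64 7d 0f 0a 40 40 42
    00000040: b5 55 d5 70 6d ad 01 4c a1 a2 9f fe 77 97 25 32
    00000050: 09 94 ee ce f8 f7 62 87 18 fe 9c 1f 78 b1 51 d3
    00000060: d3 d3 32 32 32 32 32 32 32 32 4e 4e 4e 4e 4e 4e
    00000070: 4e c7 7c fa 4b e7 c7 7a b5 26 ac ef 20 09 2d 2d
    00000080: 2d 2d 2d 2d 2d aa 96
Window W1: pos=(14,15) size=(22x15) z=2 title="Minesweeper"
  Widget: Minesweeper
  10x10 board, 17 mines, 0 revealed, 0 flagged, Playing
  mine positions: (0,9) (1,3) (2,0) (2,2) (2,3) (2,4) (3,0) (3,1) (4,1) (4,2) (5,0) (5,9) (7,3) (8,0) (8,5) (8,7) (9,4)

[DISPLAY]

                                                      
                                                      
                                                      
                                                      
                                                      
                                                      
                                                      
                                                      
                                                      
                                                      
                                                      
                                                      
━━━━━━━━━━━━━━━━━━┓                                   
inesweeper        ┃                                   
──────────────────┨        ┏━━━━━━━━━━━━━━━━━━━━━┓    
■■■■■■■■          ┃        ┃ HexEditor           ┃    
■■■■■■■■          ┃        ┠─────────────────────┨    
■■■■■■■■          ┃        ┃00000000  41 c1 e5 ba┃    
■■■■■■■■          ┃        ┃00000010  f2 d3 78 60┃    
■■■■■■■■          ┃        ┃00000020  68 70 a3 6d┃    
■■■■■■■■          ┃        ┃00000030  aa aa aa aa┃    


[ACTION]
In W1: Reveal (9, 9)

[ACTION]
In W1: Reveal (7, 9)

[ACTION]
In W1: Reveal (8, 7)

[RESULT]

                                                      
                                                      
                                                      
                                                      
                                                      
                                                      
                                                      
                                                      
                                                      
                                                      
                                                      
                                                      
━━━━━━━━━━━━━━━━━━┓                                   
inesweeper        ┃                                   
──────────────────┨        ┏━━━━━━━━━━━━━━━━━━━━━┓    
■■■■■■■✹          ┃        ┃ HexEditor           ┃    
■✹■■■■■■          ┃        ┠─────────────────────┨    
✹✹✹■■■■■          ┃        ┃00000000  41 c1 e5 ba┃    
■■■■■■■■          ┃        ┃00000010  f2 d3 78 60┃    
✹■■■■■■■          ┃        ┃00000020  68 70 a3 6d┃    
■■■■■■■✹          ┃        ┃00000030  aa aa aa aa┃    


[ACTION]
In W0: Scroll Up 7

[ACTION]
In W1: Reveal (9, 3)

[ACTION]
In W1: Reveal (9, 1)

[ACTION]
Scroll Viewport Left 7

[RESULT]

                                                      
                                                      
                                                      
                                                      
                                                      
                                                      
                                                      
                                                      
                                                      
                                                      
                                                      
                                                      
    ┏━━━━━━━━━━━━━━━━━━━━┓                            
    ┃ Minesweeper        ┃                            
    ┠────────────────────┨        ┏━━━━━━━━━━━━━━━━━━━
    ┃■■■■■■■■■✹          ┃        ┃ HexEditor         
    ┃■■■✹■■■■■■          ┃        ┠───────────────────
    ┃✹■✹✹✹■■■■■          ┃        ┃00000000  41 c1 e5 
    ┃✹✹■■■■■■■■          ┃        ┃00000010  f2 d3 78 
    ┃■✹✹■■■■■■■          ┃        ┃00000020  68 70 a3 
    ┃✹■■■■■■■■✹          ┃        ┃00000030  aa aa aa 


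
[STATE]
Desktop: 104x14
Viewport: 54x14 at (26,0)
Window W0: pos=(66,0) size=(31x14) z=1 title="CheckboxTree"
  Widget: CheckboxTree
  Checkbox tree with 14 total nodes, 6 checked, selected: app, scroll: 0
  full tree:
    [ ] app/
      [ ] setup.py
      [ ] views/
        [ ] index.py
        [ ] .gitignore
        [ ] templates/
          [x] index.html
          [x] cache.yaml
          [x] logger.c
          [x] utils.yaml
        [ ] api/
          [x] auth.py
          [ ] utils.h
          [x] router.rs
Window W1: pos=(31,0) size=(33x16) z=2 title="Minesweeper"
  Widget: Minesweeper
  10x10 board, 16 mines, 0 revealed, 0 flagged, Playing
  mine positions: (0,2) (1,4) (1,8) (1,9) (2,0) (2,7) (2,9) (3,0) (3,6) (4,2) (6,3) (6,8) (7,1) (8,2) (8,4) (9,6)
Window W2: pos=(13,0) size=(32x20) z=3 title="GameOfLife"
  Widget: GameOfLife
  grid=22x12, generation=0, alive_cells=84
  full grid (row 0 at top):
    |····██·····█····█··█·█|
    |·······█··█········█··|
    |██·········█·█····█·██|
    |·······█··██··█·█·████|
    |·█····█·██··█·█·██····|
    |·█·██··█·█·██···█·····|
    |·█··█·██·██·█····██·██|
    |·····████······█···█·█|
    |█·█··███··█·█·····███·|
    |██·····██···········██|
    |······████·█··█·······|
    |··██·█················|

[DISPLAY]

━━━━━━━━━━━━━━━━━━┓━━━━━━━━━━━━━━━━━━┓  ┏━━━━━━━━━━━━━
                  ┃                  ┃  ┃ CheckboxTree
──────────────────┨──────────────────┨  ┠─────────────
                  ┃                  ┃  ┃>[-] app/    
····█··█·█        ┃                  ┃  ┃   [ ] setup.
·······█··        ┃                  ┃  ┃   [-] views/
·█····█·██        ┃                  ┃  ┃     [ ] inde
··█·█·████        ┃                  ┃  ┃     [ ] .git
█·█·██····        ┃                  ┃  ┃     [x] temp
█···█·····        ┃                  ┃  ┃       [x] in
█····██·██        ┃                  ┃  ┃       [x] ca
···█···█·█        ┃                  ┃  ┃       [x] lo
█·····███·        ┃                  ┃  ┃       [x] ut
········██        ┃                  ┃  ┗━━━━━━━━━━━━━


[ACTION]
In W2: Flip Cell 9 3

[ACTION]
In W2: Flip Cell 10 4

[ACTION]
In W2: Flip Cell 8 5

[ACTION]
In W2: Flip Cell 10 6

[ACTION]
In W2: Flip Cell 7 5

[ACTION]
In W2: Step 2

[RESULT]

━━━━━━━━━━━━━━━━━━┓━━━━━━━━━━━━━━━━━━┓  ┏━━━━━━━━━━━━━
                  ┃                  ┃  ┃ CheckboxTree
──────────────────┨──────────────────┨  ┠─────────────
                  ┃                  ┃  ┃>[-] app/    
·······██·        ┃                  ┃  ┃   [ ] setup.
█····███·█        ┃                  ┃  ┃   [-] views/
·█·······█        ┃                  ┃  ┃     [ ] inde
·█·██····█        ┃                  ┃  ┃     [ ] .git
██··█·█·█·        ┃                  ┃  ┃     [x] temp
██·█·····█        ┃                  ┃  ┃       [x] in
···█···███        ┃                  ┃  ┃       [x] ca
····█····█        ┃                  ┃  ┃       [x] lo
········██        ┃                  ┃  ┃       [x] ut
··········        ┃                  ┃  ┗━━━━━━━━━━━━━


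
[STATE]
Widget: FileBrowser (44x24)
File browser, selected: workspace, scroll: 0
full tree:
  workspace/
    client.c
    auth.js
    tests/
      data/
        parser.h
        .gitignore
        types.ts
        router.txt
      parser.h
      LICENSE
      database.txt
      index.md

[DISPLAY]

> [-] workspace/                            
    client.c                                
    auth.js                                 
    [+] tests/                              
                                            
                                            
                                            
                                            
                                            
                                            
                                            
                                            
                                            
                                            
                                            
                                            
                                            
                                            
                                            
                                            
                                            
                                            
                                            
                                            


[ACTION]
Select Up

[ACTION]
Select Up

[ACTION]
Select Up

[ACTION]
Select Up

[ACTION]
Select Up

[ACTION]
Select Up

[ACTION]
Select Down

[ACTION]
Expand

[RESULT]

  [-] workspace/                            
  > client.c                                
    auth.js                                 
    [+] tests/                              
                                            
                                            
                                            
                                            
                                            
                                            
                                            
                                            
                                            
                                            
                                            
                                            
                                            
                                            
                                            
                                            
                                            
                                            
                                            
                                            
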